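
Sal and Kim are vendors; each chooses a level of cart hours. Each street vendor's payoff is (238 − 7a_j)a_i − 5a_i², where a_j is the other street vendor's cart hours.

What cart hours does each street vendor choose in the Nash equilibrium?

Sal's payoff is (238 − 7a_K)a_S − 5a_S².
∂π/∂a_S = 238 − 7a_K − 10a_S = 0, so a_S = 23.8 − 0.7a_K.
Setting a_S = a_K in the reaction function: a_S = 23.8 − 0.7a_S, so a_S = 23.8 / 1.7 = 14.

14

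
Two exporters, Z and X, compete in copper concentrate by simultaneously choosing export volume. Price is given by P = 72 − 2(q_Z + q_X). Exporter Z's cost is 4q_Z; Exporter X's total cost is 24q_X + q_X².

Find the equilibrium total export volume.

Exporter Z's profit: π = q_Z(72 − 2(q_Z + q_X)) − 4q_Z.
∂π/∂q_Z = 68 − 4q_Z − 2q_X = 0, so q_Z = 17 − 0.5q_X.
For X: ∂π/∂q_X = 48 − 6q_X − 2q_Z = 0 ⇒ q_X = 8 − (1/3)q_Z.
Plugging q_X into Z's best response: q_Z = 17 − 0.5(8 − (1/3)q_Z) ⇒ (5/6)q_Z = 13, so q_Z = 15.6.
Then q_X = 8 − (1/3)·15.6 = 2.8.
Total export volume: 15.6 + 2.8 = 18.4.

18.4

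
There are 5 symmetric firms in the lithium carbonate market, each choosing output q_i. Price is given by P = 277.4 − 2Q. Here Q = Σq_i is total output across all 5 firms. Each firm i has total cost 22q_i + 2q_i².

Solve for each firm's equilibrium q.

15.9625

A representative firm's profit is π_i = q_i(277.4 − 2Q) − 22q_i − 2q_i², with Q = q_i + Σ_{j≠i} q_j.
First-order condition: 255.4 − 8q_i − 2Σ_{j≠i} q_j = 0.
With identical firms, set every q_j = q: then 255.4 − 8q − 8q = 0, i.e. q = 255.4/16 = 15.9625.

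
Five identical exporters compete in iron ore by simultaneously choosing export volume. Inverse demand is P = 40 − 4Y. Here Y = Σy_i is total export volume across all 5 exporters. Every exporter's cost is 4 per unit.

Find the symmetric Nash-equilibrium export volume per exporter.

A representative exporter's profit is π_i = y_i(40 − 4Y) − 4y_i, with Y = y_i + Σ_{j≠i} y_j.
First-order condition: 36 − 8y_i − 4Σ_{j≠i} y_j = 0.
In a symmetric equilibrium every exporter chooses the same y, so Σ_{j≠i} y_j = 4y. The condition becomes 36 − 24y = 0, giving y = 36/24 = 1.5.

1.5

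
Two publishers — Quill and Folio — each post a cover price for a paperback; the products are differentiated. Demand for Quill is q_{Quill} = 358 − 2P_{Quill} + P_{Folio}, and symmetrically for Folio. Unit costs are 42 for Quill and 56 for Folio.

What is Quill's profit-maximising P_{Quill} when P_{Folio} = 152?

148.5

Quill's profit: π = (P_{Quill} − 42)(358 − 2P_{Quill} + P_{Folio}).
∂π/∂P_{Quill} = 442 − 4P_{Quill} + P_{Folio} = 0 ⇒ P_{Quill} = 110.5 + 0.25P_{Folio}.
At P_{Folio} = 152: P_{Quill} = 110.5 + 0.25·152 = 148.5.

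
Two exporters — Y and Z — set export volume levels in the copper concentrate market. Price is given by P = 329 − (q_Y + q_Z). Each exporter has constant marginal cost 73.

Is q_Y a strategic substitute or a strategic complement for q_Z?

Exporter Y's profit: π = q_Y(329 − (q_Y + q_Z)) − 73q_Y.
∂π/∂q_Y = 256 − 2q_Y − q_Z = 0, so q_Y = 128 − 0.5q_Z.
The best-response slope dq_Y/dq_Z = −0.5 < 0: the reaction function is downward-sloping, so the choices are strategic substitutes.

strategic substitutes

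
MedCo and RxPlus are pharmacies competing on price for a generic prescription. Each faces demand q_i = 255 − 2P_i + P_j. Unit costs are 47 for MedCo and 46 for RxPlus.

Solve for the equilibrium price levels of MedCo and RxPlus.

116.2, 115.8

MedCo's profit: π = (P_{MedCo} − 47)(255 − 2P_{MedCo} + P_{RxPlus}).
∂π/∂P_{MedCo} = 349 − 4P_{MedCo} + P_{RxPlus} = 0 ⇒ P_{MedCo} = 87.25 + 0.25P_{RxPlus}.
Similarly P_{RxPlus} = 86.75 + 0.25P_{MedCo}.
Plugging P_{RxPlus} into MedCo's best response: P_{MedCo} = 87.25 + 0.25(86.75 + 0.25P_{MedCo}) ⇒ 0.9375P_{MedCo} = 108.9375, so P_{MedCo} = 116.2.
Then P_{RxPlus} = 86.75 + 0.25·116.2 = 115.8.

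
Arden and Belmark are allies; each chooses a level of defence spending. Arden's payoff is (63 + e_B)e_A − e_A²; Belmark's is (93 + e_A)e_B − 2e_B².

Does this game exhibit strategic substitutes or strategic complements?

strategic complements

Expanding Arden's payoff: 63e_A + e_Be_A − e_A².
∂π/∂e_A = 63 + e_B − 2e_A = 0, so e_A = 31.5 + 0.5e_B.
The best-response slope de_A/de_B = 0.5 > 0: the reaction function is upward-sloping, so the choices are strategic complements.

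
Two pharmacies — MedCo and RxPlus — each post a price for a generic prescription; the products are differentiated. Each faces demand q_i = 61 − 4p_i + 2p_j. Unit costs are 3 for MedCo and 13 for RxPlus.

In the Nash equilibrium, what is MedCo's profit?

MedCo's profit: π = (p_{MedCo} − 3)(61 − 4p_{MedCo} + 2p_{RxPlus}).
∂π/∂p_{MedCo} = 73 − 8p_{MedCo} + 2p_{RxPlus} = 0 ⇒ p_{MedCo} = 9.125 + 0.25p_{RxPlus}.
Similarly p_{RxPlus} = 14.125 + 0.25p_{MedCo}.
Solving the two reaction functions simultaneously: (1 − (0.25)(0.25))p_{MedCo} = 9.125 + 0.25·14.125, so 0.9375p_{MedCo} = 405/32 and p_{MedCo} = 13.5.
Then p_{RxPlus} = 14.125 + 0.25·13.5 = 17.5.
q_{MedCo} = 61 − 4·13.5 + 2·17.5 = 42.
Profit = (13.5 − 3)·42 = 441.

441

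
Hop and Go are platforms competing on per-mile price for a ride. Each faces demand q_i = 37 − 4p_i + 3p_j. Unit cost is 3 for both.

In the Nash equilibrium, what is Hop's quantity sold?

27.2

Hop's profit: π = (p_{Hop} − 3)(37 − 4p_{Hop} + 3p_{Go}).
∂π/∂p_{Hop} = 49 − 8p_{Hop} + 3p_{Go} = 0 ⇒ p_{Hop} = 6.125 + 0.375p_{Go}.
The game is symmetric, so in equilibrium p_{Go} = p_{Hop}: the reaction function gives 0.625p_{Hop} = 6.125, hence p_{Hop} = 9.8.
q_{Hop} = 37 − 4·9.8 + 3·9.8 = 27.2.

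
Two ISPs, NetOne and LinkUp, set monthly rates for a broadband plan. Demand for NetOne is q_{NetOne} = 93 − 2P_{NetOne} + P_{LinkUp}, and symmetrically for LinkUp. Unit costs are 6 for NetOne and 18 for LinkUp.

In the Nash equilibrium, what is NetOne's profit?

1872.72

NetOne's profit: π = (P_{NetOne} − 6)(93 − 2P_{NetOne} + P_{LinkUp}).
∂π/∂P_{NetOne} = 105 − 4P_{NetOne} + P_{LinkUp} = 0 ⇒ P_{NetOne} = 26.25 + 0.25P_{LinkUp}.
Similarly P_{LinkUp} = 32.25 + 0.25P_{NetOne}.
Plugging P_{LinkUp} into NetOne's best response: P_{NetOne} = 26.25 + 0.25(32.25 + 0.25P_{NetOne}) ⇒ 0.9375P_{NetOne} = 34.3125, so P_{NetOne} = 36.6.
Then P_{LinkUp} = 32.25 + 0.25·36.6 = 41.4.
q_{NetOne} = 93 − 2·36.6 + 41.4 = 61.2.
Profit = (36.6 − 6)·61.2 = 1872.72.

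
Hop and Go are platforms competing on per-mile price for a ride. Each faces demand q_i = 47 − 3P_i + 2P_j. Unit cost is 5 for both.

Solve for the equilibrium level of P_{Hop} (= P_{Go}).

Hop's profit: π = (P_{Hop} − 5)(47 − 3P_{Hop} + 2P_{Go}).
∂π/∂P_{Hop} = 62 − 6P_{Hop} + 2P_{Go} = 0 ⇒ P_{Hop} = 31/3 + (1/3)P_{Go}.
Setting P_{Hop} = P_{Go} in the reaction function: P_{Hop} = 31/3 + (1/3)P_{Hop}, so P_{Hop} = (31/3) / (2/3) = 15.5.

15.5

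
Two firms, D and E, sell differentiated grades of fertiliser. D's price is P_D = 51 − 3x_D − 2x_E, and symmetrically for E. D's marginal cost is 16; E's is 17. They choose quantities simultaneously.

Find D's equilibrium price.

Firm D's profit: π = x_D(51 − 3x_D − 2x_E) − 16x_D.
∂π/∂x_D = 35 − 6x_D − 2x_E = 0 ⇒ x_D = 35/6 − (1/3)x_E.
Similarly x_E = 17/3 − (1/3)x_D.
Substituting the second reaction function into the first: x_D = 35/6 − (1/3)(17/3 − (1/3)x_D), which gives (8/9)x_D = 71/18 ⇒ x_D = 4.4375.
Then x_E = 17/3 − (1/3)·4.4375 = 4.1875.
P_D = 51 − 3·4.4375 − 2·4.1875 = 29.3125.

29.3125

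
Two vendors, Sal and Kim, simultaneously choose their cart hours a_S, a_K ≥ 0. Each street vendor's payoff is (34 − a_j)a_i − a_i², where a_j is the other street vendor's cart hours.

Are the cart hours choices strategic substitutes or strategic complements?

strategic substitutes

Sal's payoff is (34 − a_K)a_S − a_S².
∂π/∂a_S = 34 − a_K − 2a_S = 0, so a_S = 17 − 0.5a_K.
The best-response slope da_S/da_K = −0.5 < 0: the reaction function is downward-sloping, so the choices are strategic substitutes.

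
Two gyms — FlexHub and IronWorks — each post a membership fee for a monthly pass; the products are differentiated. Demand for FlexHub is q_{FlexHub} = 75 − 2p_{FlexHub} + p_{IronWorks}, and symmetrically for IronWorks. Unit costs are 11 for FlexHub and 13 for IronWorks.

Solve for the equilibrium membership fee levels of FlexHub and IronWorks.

FlexHub's profit: π = (p_{FlexHub} − 11)(75 − 2p_{FlexHub} + p_{IronWorks}).
∂π/∂p_{FlexHub} = 97 − 4p_{FlexHub} + p_{IronWorks} = 0 ⇒ p_{FlexHub} = 24.25 + 0.25p_{IronWorks}.
Similarly p_{IronWorks} = 25.25 + 0.25p_{FlexHub}.
Solving the two reaction functions simultaneously: (1 − (0.25)(0.25))p_{FlexHub} = 24.25 + 0.25·25.25, so 0.9375p_{FlexHub} = 30.5625 and p_{FlexHub} = 32.6.
Then p_{IronWorks} = 25.25 + 0.25·32.6 = 33.4.

32.6, 33.4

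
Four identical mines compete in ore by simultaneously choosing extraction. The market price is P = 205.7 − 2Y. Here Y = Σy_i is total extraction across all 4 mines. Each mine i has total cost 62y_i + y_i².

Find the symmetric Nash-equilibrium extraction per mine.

11.975

A representative mine's profit is π_i = y_i(205.7 − 2Y) − 62y_i − y_i², with Y = y_i + Σ_{j≠i} y_j.
First-order condition: 143.7 − 6y_i − 2Σ_{j≠i} y_j = 0.
With identical mines, set every y_j = y: then 143.7 − 6y − 6y = 0, i.e. y = 143.7/12 = 11.975.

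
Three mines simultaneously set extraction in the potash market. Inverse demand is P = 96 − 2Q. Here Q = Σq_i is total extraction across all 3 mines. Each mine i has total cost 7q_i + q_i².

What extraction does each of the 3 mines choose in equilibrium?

A representative mine's profit is π_i = q_i(96 − 2Q) − 7q_i − q_i², with Q = q_i + Σ_{j≠i} q_j.
First-order condition: 89 − 6q_i − 2Σ_{j≠i} q_j = 0.
With identical mines, set every q_j = q: then 89 − 6q − 4q = 0, i.e. q = 89/10 = 8.9.

8.9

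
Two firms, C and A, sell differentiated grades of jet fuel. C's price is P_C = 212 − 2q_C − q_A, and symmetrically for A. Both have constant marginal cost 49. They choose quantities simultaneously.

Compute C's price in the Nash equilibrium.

Firm C's profit: π = q_C(212 − 2q_C − q_A) − 49q_C.
∂π/∂q_C = 163 − 4q_C − q_A = 0 ⇒ q_C = 40.75 − 0.25q_A.
By symmetry q_A = q_C; substituting into the reaction function, 1.25q_C = 40.75 and q_C = 32.6.
P_C = 212 − 2·32.6 − 32.6 = 114.2.

114.2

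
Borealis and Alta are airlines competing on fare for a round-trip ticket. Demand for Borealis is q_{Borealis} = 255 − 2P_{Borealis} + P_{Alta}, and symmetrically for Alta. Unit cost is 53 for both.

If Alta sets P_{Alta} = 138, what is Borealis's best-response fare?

Borealis's profit: π = (P_{Borealis} − 53)(255 − 2P_{Borealis} + P_{Alta}).
∂π/∂P_{Borealis} = 361 − 4P_{Borealis} + P_{Alta} = 0 ⇒ P_{Borealis} = 90.25 + 0.25P_{Alta}.
At P_{Alta} = 138: P_{Borealis} = 90.25 + 0.25·138 = 124.75.

124.75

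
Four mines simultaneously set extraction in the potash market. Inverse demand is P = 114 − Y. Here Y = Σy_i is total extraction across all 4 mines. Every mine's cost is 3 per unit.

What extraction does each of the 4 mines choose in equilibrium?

A representative mine's profit is π_i = y_i(114 − Y) − 3y_i, with Y = y_i + Σ_{j≠i} y_j.
First-order condition: 111 − 2y_i − Σ_{j≠i} y_j = 0.
Imposing symmetry (y_j = y for all j) turns Σ_{j≠i} y_j into 3y, so 111 = 5y and y = 22.2.

22.2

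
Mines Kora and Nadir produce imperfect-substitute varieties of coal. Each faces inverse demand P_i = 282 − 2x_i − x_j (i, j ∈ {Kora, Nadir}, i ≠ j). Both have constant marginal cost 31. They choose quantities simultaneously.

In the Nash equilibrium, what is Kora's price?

131.4

Mine Kora's profit: π = x_{Kora}(282 − 2x_{Kora} − x_{Nadir}) − 31x_{Kora}.
∂π/∂x_{Kora} = 251 − 4x_{Kora} − x_{Nadir} = 0 ⇒ x_{Kora} = 62.75 − 0.25x_{Nadir}.
By symmetry x_{Nadir} = x_{Kora}; substituting into the reaction function, 1.25x_{Kora} = 62.75 and x_{Kora} = 50.2.
P_{Kora} = 282 − 2·50.2 − 50.2 = 131.4.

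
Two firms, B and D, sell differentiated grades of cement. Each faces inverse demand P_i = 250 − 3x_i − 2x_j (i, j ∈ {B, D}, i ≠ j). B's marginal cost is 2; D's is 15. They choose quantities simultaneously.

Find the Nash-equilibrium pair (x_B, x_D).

31.8125, 28.5625

Firm B's profit: π = x_B(250 − 3x_B − 2x_D) − 2x_B.
∂π/∂x_B = 248 − 6x_B − 2x_D = 0 ⇒ x_B = 124/3 − (1/3)x_D.
Similarly x_D = 235/6 − (1/3)x_B.
Substituting the second reaction function into the first: x_B = 124/3 − (1/3)(235/6 − (1/3)x_B), which gives (8/9)x_B = 509/18 ⇒ x_B = 31.8125.
Then x_D = 235/6 − (1/3)·31.8125 = 28.5625.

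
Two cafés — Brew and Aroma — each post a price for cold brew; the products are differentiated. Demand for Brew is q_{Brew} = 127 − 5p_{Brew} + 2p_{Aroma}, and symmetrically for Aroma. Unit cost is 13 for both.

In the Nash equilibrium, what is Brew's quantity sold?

Brew's profit: π = (p_{Brew} − 13)(127 − 5p_{Brew} + 2p_{Aroma}).
∂π/∂p_{Brew} = 192 − 10p_{Brew} + 2p_{Aroma} = 0 ⇒ p_{Brew} = 19.2 + 0.2p_{Aroma}.
By symmetry p_{Aroma} = p_{Brew}; substituting into the reaction function, 0.8p_{Brew} = 19.2 and p_{Brew} = 24.
q_{Brew} = 127 − 5·24 + 2·24 = 55.

55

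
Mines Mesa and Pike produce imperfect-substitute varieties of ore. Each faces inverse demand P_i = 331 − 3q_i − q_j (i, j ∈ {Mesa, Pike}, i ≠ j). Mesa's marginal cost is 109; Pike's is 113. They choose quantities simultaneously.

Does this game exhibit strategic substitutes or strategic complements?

Mine Mesa's profit: π = q_{Mesa}(331 − 3q_{Mesa} − q_{Pike}) − 109q_{Mesa}.
∂π/∂q_{Mesa} = 222 − 6q_{Mesa} − q_{Pike} = 0 ⇒ q_{Mesa} = 37 − (1/6)q_{Pike}.
The best-response slope dq_{Mesa}/dq_{Pike} = −1/6 < 0: the reaction function is downward-sloping, so the choices are strategic substitutes.

strategic substitutes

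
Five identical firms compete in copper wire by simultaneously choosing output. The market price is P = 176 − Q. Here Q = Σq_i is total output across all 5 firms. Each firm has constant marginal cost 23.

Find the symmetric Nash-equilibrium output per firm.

A representative firm's profit is π_i = q_i(176 − Q) − 23q_i, with Q = q_i + Σ_{j≠i} q_j.
First-order condition: 153 − 2q_i − Σ_{j≠i} q_j = 0.
Imposing symmetry (q_j = q for all j) turns Σ_{j≠i} q_j into 4q, so 153 = 6q and q = 25.5.

25.5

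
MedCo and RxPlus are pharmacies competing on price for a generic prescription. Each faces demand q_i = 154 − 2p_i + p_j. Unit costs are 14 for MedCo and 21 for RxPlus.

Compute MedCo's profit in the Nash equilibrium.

4531.52

MedCo's profit: π = (p_{MedCo} − 14)(154 − 2p_{MedCo} + p_{RxPlus}).
∂π/∂p_{MedCo} = 182 − 4p_{MedCo} + p_{RxPlus} = 0 ⇒ p_{MedCo} = 45.5 + 0.25p_{RxPlus}.
Similarly p_{RxPlus} = 49 + 0.25p_{MedCo}.
Substituting the second reaction function into the first: p_{MedCo} = 45.5 + 0.25(49 + 0.25p_{MedCo}), which gives 0.9375p_{MedCo} = 57.75 ⇒ p_{MedCo} = 61.6.
Then p_{RxPlus} = 49 + 0.25·61.6 = 64.4.
q_{MedCo} = 154 − 2·61.6 + 64.4 = 95.2.
Profit = (61.6 − 14)·95.2 = 4531.52.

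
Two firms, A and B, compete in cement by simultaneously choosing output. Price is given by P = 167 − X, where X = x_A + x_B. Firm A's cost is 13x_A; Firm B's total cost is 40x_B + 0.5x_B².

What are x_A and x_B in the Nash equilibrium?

67, 20

Firm A's profit: π = x_A(167 − (x_A + x_B)) − 13x_A.
∂π/∂x_A = 154 − 2x_A − x_B = 0, so x_A = 77 − 0.5x_B.
For B: ∂π/∂x_B = 127 − 3x_B − x_A = 0 ⇒ x_B = 127/3 − (1/3)x_A.
Solving the two reaction functions simultaneously: (1 − (−0.5)(−1/3))x_A = 77 − 0.5·(127/3), so (5/6)x_A = 335/6 and x_A = 67.
Then x_B = 127/3 − (1/3)·67 = 20.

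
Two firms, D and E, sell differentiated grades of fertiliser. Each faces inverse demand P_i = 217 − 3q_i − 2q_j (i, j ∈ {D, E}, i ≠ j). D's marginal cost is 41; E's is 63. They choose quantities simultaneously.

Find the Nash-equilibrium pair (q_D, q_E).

Firm D's profit: π = q_D(217 − 3q_D − 2q_E) − 41q_D.
∂π/∂q_D = 176 − 6q_D − 2q_E = 0 ⇒ q_D = 88/3 − (1/3)q_E.
Similarly q_E = 77/3 − (1/3)q_D.
Plugging q_E into D's best response: q_D = 88/3 − (1/3)(77/3 − (1/3)q_D) ⇒ (8/9)q_D = 187/9, so q_D = 23.375.
Then q_E = 77/3 − (1/3)·23.375 = 17.875.

23.375, 17.875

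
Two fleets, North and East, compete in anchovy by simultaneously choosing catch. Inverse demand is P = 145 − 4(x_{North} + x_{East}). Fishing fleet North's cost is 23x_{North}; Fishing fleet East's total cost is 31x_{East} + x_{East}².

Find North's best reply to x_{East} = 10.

10.25

Fishing fleet North's profit: π = x_{North}(145 − 4(x_{North} + x_{East})) − 23x_{North}.
∂π/∂x_{North} = 122 − 8x_{North} − 4x_{East} = 0, so x_{North} = 15.25 − 0.5x_{East}.
At x_{East} = 10: x_{North} = 15.25 − 0.5·10 = 10.25.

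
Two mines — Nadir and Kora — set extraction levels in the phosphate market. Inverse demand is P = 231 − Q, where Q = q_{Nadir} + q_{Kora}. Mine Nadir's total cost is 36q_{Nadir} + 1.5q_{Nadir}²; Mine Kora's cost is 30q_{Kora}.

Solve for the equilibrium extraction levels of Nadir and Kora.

21, 90

Mine Nadir's profit: π = q_{Nadir}(231 − (q_{Nadir} + q_{Kora})) − 36q_{Nadir} − 1.5q_{Nadir}².
∂π/∂q_{Nadir} = 195 − 5q_{Nadir} − q_{Kora} = 0, so q_{Nadir} = 39 − 0.2q_{Kora}.
For Kora: ∂π/∂q_{Kora} = 201 − 2q_{Kora} − q_{Nadir} = 0 ⇒ q_{Kora} = 100.5 − 0.5q_{Nadir}.
Substituting the second reaction function into the first: q_{Nadir} = 39 − 0.2(100.5 − 0.5q_{Nadir}), which gives 0.9q_{Nadir} = 18.9 ⇒ q_{Nadir} = 21.
Then q_{Kora} = 100.5 − 0.5·21 = 90.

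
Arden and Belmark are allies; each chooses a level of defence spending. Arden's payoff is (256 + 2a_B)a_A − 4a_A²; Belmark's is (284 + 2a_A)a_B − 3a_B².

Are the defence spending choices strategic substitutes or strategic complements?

Expanding Arden's payoff: 256a_A + 2a_Ba_A − 4a_A².
∂π/∂a_A = 256 + 2a_B − 8a_A = 0, so a_A = 32 + 0.25a_B.
The best-response slope da_A/da_B = 0.25 > 0: the reaction function is upward-sloping, so the choices are strategic complements.

strategic complements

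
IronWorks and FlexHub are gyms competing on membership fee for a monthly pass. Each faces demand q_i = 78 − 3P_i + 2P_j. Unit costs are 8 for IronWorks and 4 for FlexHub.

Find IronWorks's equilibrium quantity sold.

50.25

IronWorks's profit: π = (P_{IronWorks} − 8)(78 − 3P_{IronWorks} + 2P_{FlexHub}).
∂π/∂P_{IronWorks} = 102 − 6P_{IronWorks} + 2P_{FlexHub} = 0 ⇒ P_{IronWorks} = 17 + (1/3)P_{FlexHub}.
Similarly P_{FlexHub} = 15 + (1/3)P_{IronWorks}.
Substituting the second reaction function into the first: P_{IronWorks} = 17 + (1/3)(15 + (1/3)P_{IronWorks}), which gives (8/9)P_{IronWorks} = 22 ⇒ P_{IronWorks} = 24.75.
Then P_{FlexHub} = 15 + (1/3)·24.75 = 23.25.
q_{IronWorks} = 78 − 3·24.75 + 2·23.25 = 50.25.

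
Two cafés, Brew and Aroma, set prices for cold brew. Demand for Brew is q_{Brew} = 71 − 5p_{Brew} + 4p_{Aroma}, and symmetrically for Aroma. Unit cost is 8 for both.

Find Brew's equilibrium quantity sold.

52.5

Brew's profit: π = (p_{Brew} − 8)(71 − 5p_{Brew} + 4p_{Aroma}).
∂π/∂p_{Brew} = 111 − 10p_{Brew} + 4p_{Aroma} = 0 ⇒ p_{Brew} = 11.1 + 0.4p_{Aroma}.
By symmetry p_{Aroma} = p_{Brew}; substituting into the reaction function, 0.6p_{Brew} = 11.1 and p_{Brew} = 18.5.
q_{Brew} = 71 − 5·18.5 + 4·18.5 = 52.5.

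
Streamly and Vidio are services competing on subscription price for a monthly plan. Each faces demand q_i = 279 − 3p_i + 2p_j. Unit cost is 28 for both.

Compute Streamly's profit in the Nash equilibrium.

11812.6875

Streamly's profit: π = (p_{Streamly} − 28)(279 − 3p_{Streamly} + 2p_{Vidio}).
∂π/∂p_{Streamly} = 363 − 6p_{Streamly} + 2p_{Vidio} = 0 ⇒ p_{Streamly} = 60.5 + (1/3)p_{Vidio}.
The game is symmetric, so in equilibrium p_{Vidio} = p_{Streamly}: the reaction function gives (2/3)p_{Streamly} = 60.5, hence p_{Streamly} = 90.75.
q_{Streamly} = 279 − 3·90.75 + 2·90.75 = 188.25.
Profit = (90.75 − 28)·188.25 = 11812.6875.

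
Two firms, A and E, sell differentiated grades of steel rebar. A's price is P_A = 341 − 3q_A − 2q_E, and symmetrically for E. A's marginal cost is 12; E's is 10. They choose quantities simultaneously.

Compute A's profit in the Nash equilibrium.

Firm A's profit: π = q_A(341 − 3q_A − 2q_E) − 12q_A.
∂π/∂q_A = 329 − 6q_A − 2q_E = 0 ⇒ q_A = 329/6 − (1/3)q_E.
Similarly q_E = 331/6 − (1/3)q_A.
Solving the two reaction functions simultaneously: (1 − (−1/3)(−1/3))q_A = 329/6 − (1/3)·(331/6), so (8/9)q_A = 328/9 and q_A = 41.
Then q_E = 331/6 − (1/3)·41 = 41.5.
P_A = 341 − 3·41 − 2·41.5 = 135.
Profit = (135 − 12)·41 = 5043.

5043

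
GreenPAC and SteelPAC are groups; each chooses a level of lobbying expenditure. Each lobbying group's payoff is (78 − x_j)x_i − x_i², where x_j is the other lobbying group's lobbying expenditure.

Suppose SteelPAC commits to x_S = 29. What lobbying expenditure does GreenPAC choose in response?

24.5

GreenPAC's payoff is (78 − x_S)x_G − x_G².
∂π/∂x_G = 78 − x_S − 2x_G = 0, so x_G = 39 − 0.5x_S.
At x_S = 29: x_G = 39 − 0.5·29 = 24.5.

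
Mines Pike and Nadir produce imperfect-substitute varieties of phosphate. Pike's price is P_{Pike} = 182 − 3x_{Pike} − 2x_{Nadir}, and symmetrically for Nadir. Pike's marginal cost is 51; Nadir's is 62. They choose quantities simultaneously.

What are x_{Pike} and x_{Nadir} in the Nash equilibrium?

Mine Pike's profit: π = x_{Pike}(182 − 3x_{Pike} − 2x_{Nadir}) − 51x_{Pike}.
∂π/∂x_{Pike} = 131 − 6x_{Pike} − 2x_{Nadir} = 0 ⇒ x_{Pike} = 131/6 − (1/3)x_{Nadir}.
Similarly x_{Nadir} = 20 − (1/3)x_{Pike}.
Plugging x_{Nadir} into Pike's best response: x_{Pike} = 131/6 − (1/3)(20 − (1/3)x_{Pike}) ⇒ (8/9)x_{Pike} = 91/6, so x_{Pike} = 17.0625.
Then x_{Nadir} = 20 − (1/3)·17.0625 = 14.3125.

17.0625, 14.3125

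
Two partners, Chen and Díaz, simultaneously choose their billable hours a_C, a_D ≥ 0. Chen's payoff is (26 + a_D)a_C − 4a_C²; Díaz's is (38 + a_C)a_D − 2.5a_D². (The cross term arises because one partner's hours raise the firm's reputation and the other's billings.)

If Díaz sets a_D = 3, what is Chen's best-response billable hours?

Expanding Chen's payoff: 26a_C + a_Da_C − 4a_C².
∂π/∂a_C = 26 + a_D − 8a_C = 0, so a_C = 3.25 + 0.125a_D.
At a_D = 3: a_C = 3.25 + 0.125·3 = 3.625.

3.625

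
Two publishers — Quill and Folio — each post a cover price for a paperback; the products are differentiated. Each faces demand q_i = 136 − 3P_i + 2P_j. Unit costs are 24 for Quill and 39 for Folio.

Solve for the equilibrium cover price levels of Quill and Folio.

54.8125, 60.4375

Quill's profit: π = (P_{Quill} − 24)(136 − 3P_{Quill} + 2P_{Folio}).
∂π/∂P_{Quill} = 208 − 6P_{Quill} + 2P_{Folio} = 0 ⇒ P_{Quill} = 104/3 + (1/3)P_{Folio}.
Similarly P_{Folio} = 253/6 + (1/3)P_{Quill}.
Solving the two reaction functions simultaneously: (1 − (1/3)(1/3))P_{Quill} = 104/3 + (1/3)·(253/6), so (8/9)P_{Quill} = 877/18 and P_{Quill} = 54.8125.
Then P_{Folio} = 253/6 + (1/3)·54.8125 = 60.4375.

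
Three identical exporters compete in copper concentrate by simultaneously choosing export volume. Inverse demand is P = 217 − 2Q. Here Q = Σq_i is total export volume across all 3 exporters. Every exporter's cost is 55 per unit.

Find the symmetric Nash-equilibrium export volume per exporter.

20.25

A representative exporter's profit is π_i = q_i(217 − 2Q) − 55q_i, with Q = q_i + Σ_{j≠i} q_j.
First-order condition: 162 − 4q_i − 2Σ_{j≠i} q_j = 0.
Imposing symmetry (q_j = q for all j) turns Σ_{j≠i} q_j into 2q, so 162 = 8q and q = 20.25.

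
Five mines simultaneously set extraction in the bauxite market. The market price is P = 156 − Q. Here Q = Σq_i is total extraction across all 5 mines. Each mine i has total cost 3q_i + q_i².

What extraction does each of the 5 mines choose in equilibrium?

19.125

A representative mine's profit is π_i = q_i(156 − Q) − 3q_i − q_i², with Q = q_i + Σ_{j≠i} q_j.
First-order condition: 153 − 4q_i − Σ_{j≠i} q_j = 0.
With identical mines, set every q_j = q: then 153 − 4q − 4q = 0, i.e. q = 153/8 = 19.125.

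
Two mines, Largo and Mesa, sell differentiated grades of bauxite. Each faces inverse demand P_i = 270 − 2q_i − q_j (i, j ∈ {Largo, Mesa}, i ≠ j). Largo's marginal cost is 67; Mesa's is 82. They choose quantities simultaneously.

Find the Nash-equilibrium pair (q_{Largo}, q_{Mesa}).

41.6, 36.6

Mine Largo's profit: π = q_{Largo}(270 − 2q_{Largo} − q_{Mesa}) − 67q_{Largo}.
∂π/∂q_{Largo} = 203 − 4q_{Largo} − q_{Mesa} = 0 ⇒ q_{Largo} = 50.75 − 0.25q_{Mesa}.
Similarly q_{Mesa} = 47 − 0.25q_{Largo}.
Solving the two reaction functions simultaneously: (1 − (−0.25)(−0.25))q_{Largo} = 50.75 − 0.25·47, so 0.9375q_{Largo} = 39 and q_{Largo} = 41.6.
Then q_{Mesa} = 47 − 0.25·41.6 = 36.6.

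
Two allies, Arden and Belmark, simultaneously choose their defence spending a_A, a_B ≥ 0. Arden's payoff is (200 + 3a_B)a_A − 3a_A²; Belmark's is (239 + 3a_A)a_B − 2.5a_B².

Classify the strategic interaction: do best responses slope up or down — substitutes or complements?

Expanding Arden's payoff: 200a_A + 3a_Ba_A − 3a_A².
∂π/∂a_A = 200 + 3a_B − 6a_A = 0, so a_A = 100/3 + 0.5a_B.
The best-response slope da_A/da_B = 0.5 > 0: the reaction function is upward-sloping, so the choices are strategic complements.

strategic complements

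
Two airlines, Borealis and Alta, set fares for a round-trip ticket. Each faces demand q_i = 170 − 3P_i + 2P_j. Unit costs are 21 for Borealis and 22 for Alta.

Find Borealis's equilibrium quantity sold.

Borealis's profit: π = (P_{Borealis} − 21)(170 − 3P_{Borealis} + 2P_{Alta}).
∂π/∂P_{Borealis} = 233 − 6P_{Borealis} + 2P_{Alta} = 0 ⇒ P_{Borealis} = 233/6 + (1/3)P_{Alta}.
Similarly P_{Alta} = 118/3 + (1/3)P_{Borealis}.
Solving the two reaction functions simultaneously: (1 − (1/3)(1/3))P_{Borealis} = 233/6 + (1/3)·(118/3), so (8/9)P_{Borealis} = 935/18 and P_{Borealis} = 58.4375.
Then P_{Alta} = 118/3 + (1/3)·58.4375 = 58.8125.
q_{Borealis} = 170 − 3·58.4375 + 2·58.8125 = 112.3125.

112.3125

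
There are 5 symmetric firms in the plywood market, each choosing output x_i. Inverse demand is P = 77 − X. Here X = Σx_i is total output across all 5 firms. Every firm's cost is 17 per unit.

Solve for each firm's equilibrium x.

A representative firm's profit is π_i = x_i(77 − X) − 17x_i, with X = x_i + Σ_{j≠i} x_j.
First-order condition: 60 − 2x_i − Σ_{j≠i} x_j = 0.
With identical firms, set every x_j = x: then 60 − 2x − 4x = 0, i.e. x = 60/6 = 10.

10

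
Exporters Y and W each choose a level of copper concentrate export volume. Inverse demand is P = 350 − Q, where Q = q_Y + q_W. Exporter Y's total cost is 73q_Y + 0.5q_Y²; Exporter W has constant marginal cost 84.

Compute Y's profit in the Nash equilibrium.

Exporter Y's profit: π = q_Y(350 − (q_Y + q_W)) − 73q_Y − 0.5q_Y².
∂π/∂q_Y = 277 − 3q_Y − q_W = 0, so q_Y = 277/3 − (1/3)q_W.
For W: ∂π/∂q_W = 266 − 2q_W − q_Y = 0 ⇒ q_W = 133 − 0.5q_Y.
Solving the two reaction functions simultaneously: (1 − (−1/3)(−0.5))q_Y = 277/3 − (1/3)·133, so (5/6)q_Y = 48 and q_Y = 57.6.
Then q_W = 133 − 0.5·57.6 = 104.2.
Price P = 350 − 161.8 = 188.2.
Y's profit: (188.2 − 73)·57.6 − 0.5(57.6)² = 4976.64.

4976.64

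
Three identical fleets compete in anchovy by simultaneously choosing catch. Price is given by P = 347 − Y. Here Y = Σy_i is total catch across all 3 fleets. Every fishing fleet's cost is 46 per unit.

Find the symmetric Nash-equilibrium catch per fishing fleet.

75.25

A representative fishing fleet's profit is π_i = y_i(347 − Y) − 46y_i, with Y = y_i + Σ_{j≠i} y_j.
First-order condition: 301 − 2y_i − Σ_{j≠i} y_j = 0.
Imposing symmetry (y_j = y for all j) turns Σ_{j≠i} y_j into 2y, so 301 = 4y and y = 75.25.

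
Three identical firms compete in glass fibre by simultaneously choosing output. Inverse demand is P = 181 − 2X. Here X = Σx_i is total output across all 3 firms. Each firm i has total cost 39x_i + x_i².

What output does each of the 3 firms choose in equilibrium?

14.2

A representative firm's profit is π_i = x_i(181 − 2X) − 39x_i − x_i², with X = x_i + Σ_{j≠i} x_j.
First-order condition: 142 − 6x_i − 2Σ_{j≠i} x_j = 0.
With identical firms, set every x_j = x: then 142 − 6x − 4x = 0, i.e. x = 142/10 = 14.2.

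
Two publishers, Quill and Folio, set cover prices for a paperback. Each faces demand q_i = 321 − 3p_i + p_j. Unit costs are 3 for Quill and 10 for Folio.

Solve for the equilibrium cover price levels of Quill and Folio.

66.6, 69.6

Quill's profit: π = (p_{Quill} − 3)(321 − 3p_{Quill} + p_{Folio}).
∂π/∂p_{Quill} = 330 − 6p_{Quill} + p_{Folio} = 0 ⇒ p_{Quill} = 55 + (1/6)p_{Folio}.
Similarly p_{Folio} = 58.5 + (1/6)p_{Quill}.
Solving the two reaction functions simultaneously: (1 − (1/6)(1/6))p_{Quill} = 55 + (1/6)·58.5, so (35/36)p_{Quill} = 64.75 and p_{Quill} = 66.6.
Then p_{Folio} = 58.5 + (1/6)·66.6 = 69.6.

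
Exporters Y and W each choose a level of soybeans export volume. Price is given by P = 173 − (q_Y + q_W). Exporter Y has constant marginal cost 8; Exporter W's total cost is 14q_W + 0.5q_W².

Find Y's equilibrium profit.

4515.84

Exporter Y's profit: π = q_Y(173 − (q_Y + q_W)) − 8q_Y.
∂π/∂q_Y = 165 − 2q_Y − q_W = 0, so q_Y = 82.5 − 0.5q_W.
For W: ∂π/∂q_W = 159 − 3q_W − q_Y = 0 ⇒ q_W = 53 − (1/3)q_Y.
Plugging q_W into Y's best response: q_Y = 82.5 − 0.5(53 − (1/3)q_Y) ⇒ (5/6)q_Y = 56, so q_Y = 67.2.
Then q_W = 53 − (1/3)·67.2 = 30.6.
Price P = 173 − 97.8 = 75.2.
Y's profit: (75.2 − 8)·67.2 = 4515.84.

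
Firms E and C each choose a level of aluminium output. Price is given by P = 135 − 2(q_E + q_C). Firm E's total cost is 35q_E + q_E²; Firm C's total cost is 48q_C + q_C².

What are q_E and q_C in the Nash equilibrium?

Firm E's profit: π = q_E(135 − 2(q_E + q_C)) − 35q_E − q_E².
∂π/∂q_E = 100 − 6q_E − 2q_C = 0, so q_E = 50/3 − (1/3)q_C.
By the same steps for C: q_C = 14.5 − (1/3)q_E.
Solving the two reaction functions simultaneously: (1 − (−1/3)(−1/3))q_E = 50/3 − (1/3)·14.5, so (8/9)q_E = 71/6 and q_E = 13.3125.
Then q_C = 14.5 − (1/3)·13.3125 = 10.0625.

13.3125, 10.0625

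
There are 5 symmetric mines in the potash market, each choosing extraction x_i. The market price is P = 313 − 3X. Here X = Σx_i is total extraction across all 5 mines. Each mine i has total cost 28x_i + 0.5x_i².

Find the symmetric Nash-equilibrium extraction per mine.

A representative mine's profit is π_i = x_i(313 − 3X) − 28x_i − 0.5x_i², with X = x_i + Σ_{j≠i} x_j.
First-order condition: 285 − 7x_i − 3Σ_{j≠i} x_j = 0.
Imposing symmetry (x_j = x for all j) turns Σ_{j≠i} x_j into 4x, so 285 = 19x and x = 15.

15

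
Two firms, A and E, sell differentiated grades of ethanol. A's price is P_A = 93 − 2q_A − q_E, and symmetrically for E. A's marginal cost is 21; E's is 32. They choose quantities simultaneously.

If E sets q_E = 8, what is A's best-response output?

Firm A's profit: π = q_A(93 − 2q_A − q_E) − 21q_A.
∂π/∂q_A = 72 − 4q_A − q_E = 0 ⇒ q_A = 18 − 0.25q_E.
At q_E = 8: q_A = 18 − 0.25·8 = 16.

16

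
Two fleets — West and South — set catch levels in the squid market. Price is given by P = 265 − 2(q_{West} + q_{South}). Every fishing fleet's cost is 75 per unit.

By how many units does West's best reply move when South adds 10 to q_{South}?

-5

Fishing fleet West's profit: π = q_{West}(265 − 2(q_{West} + q_{South})) − 75q_{West}.
∂π/∂q_{West} = 190 − 4q_{West} − 2q_{South} = 0, so q_{West} = 47.5 − 0.5q_{South}.
The reaction-function slope is −0.5, so a 10-unit rise in q_{South} moves q_{West} by −0.5 × 10 = −5. West's best response falls — the actions are strategic substitutes.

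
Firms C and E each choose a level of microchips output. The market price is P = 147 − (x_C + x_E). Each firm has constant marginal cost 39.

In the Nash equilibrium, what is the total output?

Firm C's profit: π = x_C(147 − (x_C + x_E)) − 39x_C.
∂π/∂x_C = 108 − 2x_C − x_E = 0, so x_C = 54 − 0.5x_E.
The game is symmetric, so in equilibrium x_E = x_C: the reaction function gives 1.5x_C = 54, hence x_C = 36.
Total output: 36 + 36 = 72.

72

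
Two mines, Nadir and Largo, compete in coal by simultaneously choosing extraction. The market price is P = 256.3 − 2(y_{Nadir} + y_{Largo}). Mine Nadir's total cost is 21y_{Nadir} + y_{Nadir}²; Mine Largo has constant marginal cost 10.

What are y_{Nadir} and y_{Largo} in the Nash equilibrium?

Mine Nadir's profit: π = y_{Nadir}(256.3 − 2(y_{Nadir} + y_{Largo})) − 21y_{Nadir} − y_{Nadir}².
∂π/∂y_{Nadir} = 235.3 − 6y_{Nadir} − 2y_{Largo} = 0, so y_{Nadir} = 2353/60 − (1/3)y_{Largo}.
For Largo: ∂π/∂y_{Largo} = 246.3 − 4y_{Largo} − 2y_{Nadir} = 0 ⇒ y_{Largo} = 61.575 − 0.5y_{Nadir}.
Solving the two reaction functions simultaneously: (1 − (−1/3)(−0.5))y_{Nadir} = 2353/60 − (1/3)·61.575, so (5/6)y_{Nadir} = 2243/120 and y_{Nadir} = 22.43.
Then y_{Largo} = 61.575 − 0.5·22.43 = 50.36.

22.43, 50.36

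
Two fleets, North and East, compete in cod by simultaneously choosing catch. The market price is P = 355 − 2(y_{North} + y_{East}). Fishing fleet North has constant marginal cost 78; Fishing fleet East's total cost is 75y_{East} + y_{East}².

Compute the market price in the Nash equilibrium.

188.2

Fishing fleet North's profit: π = y_{North}(355 − 2(y_{North} + y_{East})) − 78y_{North}.
∂π/∂y_{North} = 277 − 4y_{North} − 2y_{East} = 0, so y_{North} = 69.25 − 0.5y_{East}.
For East: ∂π/∂y_{East} = 280 − 6y_{East} − 2y_{North} = 0 ⇒ y_{East} = 140/3 − (1/3)y_{North}.
Solving the two reaction functions simultaneously: (1 − (−0.5)(−1/3))y_{North} = 69.25 − 0.5·(140/3), so (5/6)y_{North} = 551/12 and y_{North} = 55.1.
Then y_{East} = 140/3 − (1/3)·55.1 = 28.3.
Equilibrium price: P = 355 − 2·83.4 = 188.2.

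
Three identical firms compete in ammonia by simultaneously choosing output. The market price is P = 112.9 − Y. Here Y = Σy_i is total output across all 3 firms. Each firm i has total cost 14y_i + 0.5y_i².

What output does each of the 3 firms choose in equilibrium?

A representative firm's profit is π_i = y_i(112.9 − Y) − 14y_i − 0.5y_i², with Y = y_i + Σ_{j≠i} y_j.
First-order condition: 98.9 − 3y_i − Σ_{j≠i} y_j = 0.
With identical firms, set every y_j = y: then 98.9 − 3y − 2y = 0, i.e. y = 98.9/5 = 19.78.

19.78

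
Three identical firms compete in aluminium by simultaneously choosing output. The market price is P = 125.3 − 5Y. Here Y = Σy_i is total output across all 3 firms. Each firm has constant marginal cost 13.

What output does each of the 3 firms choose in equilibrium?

5.615

A representative firm's profit is π_i = y_i(125.3 − 5Y) − 13y_i, with Y = y_i + Σ_{j≠i} y_j.
First-order condition: 112.3 − 10y_i − 5Σ_{j≠i} y_j = 0.
With identical firms, set every y_j = y: then 112.3 − 10y − 10y = 0, i.e. y = 112.3/20 = 5.615.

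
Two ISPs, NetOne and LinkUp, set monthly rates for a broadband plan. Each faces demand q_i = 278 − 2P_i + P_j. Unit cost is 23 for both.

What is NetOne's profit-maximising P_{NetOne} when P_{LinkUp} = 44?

NetOne's profit: π = (P_{NetOne} − 23)(278 − 2P_{NetOne} + P_{LinkUp}).
∂π/∂P_{NetOne} = 324 − 4P_{NetOne} + P_{LinkUp} = 0 ⇒ P_{NetOne} = 81 + 0.25P_{LinkUp}.
At P_{LinkUp} = 44: P_{NetOne} = 81 + 0.25·44 = 92.

92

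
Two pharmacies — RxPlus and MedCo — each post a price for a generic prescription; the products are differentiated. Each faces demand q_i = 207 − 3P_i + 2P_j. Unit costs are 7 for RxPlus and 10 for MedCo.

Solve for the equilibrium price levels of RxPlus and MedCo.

RxPlus's profit: π = (P_{RxPlus} − 7)(207 − 3P_{RxPlus} + 2P_{MedCo}).
∂π/∂P_{RxPlus} = 228 − 6P_{RxPlus} + 2P_{MedCo} = 0 ⇒ P_{RxPlus} = 38 + (1/3)P_{MedCo}.
Similarly P_{MedCo} = 39.5 + (1/3)P_{RxPlus}.
Substituting the second reaction function into the first: P_{RxPlus} = 38 + (1/3)(39.5 + (1/3)P_{RxPlus}), which gives (8/9)P_{RxPlus} = 307/6 ⇒ P_{RxPlus} = 57.5625.
Then P_{MedCo} = 39.5 + (1/3)·57.5625 = 58.6875.

57.5625, 58.6875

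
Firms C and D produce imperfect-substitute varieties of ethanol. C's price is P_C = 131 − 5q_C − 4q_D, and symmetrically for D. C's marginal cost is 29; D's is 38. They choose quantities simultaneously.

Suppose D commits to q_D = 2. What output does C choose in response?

Firm C's profit: π = q_C(131 − 5q_C − 4q_D) − 29q_C.
∂π/∂q_C = 102 − 10q_C − 4q_D = 0 ⇒ q_C = 10.2 − 0.4q_D.
At q_D = 2: q_C = 10.2 − 0.4·2 = 9.4.

9.4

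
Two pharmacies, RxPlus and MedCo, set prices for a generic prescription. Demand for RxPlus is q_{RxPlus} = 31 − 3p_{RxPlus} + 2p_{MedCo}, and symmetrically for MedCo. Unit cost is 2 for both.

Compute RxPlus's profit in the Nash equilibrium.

RxPlus's profit: π = (p_{RxPlus} − 2)(31 − 3p_{RxPlus} + 2p_{MedCo}).
∂π/∂p_{RxPlus} = 37 − 6p_{RxPlus} + 2p_{MedCo} = 0 ⇒ p_{RxPlus} = 37/6 + (1/3)p_{MedCo}.
By symmetry p_{MedCo} = p_{RxPlus}; substituting into the reaction function, (2/3)p_{RxPlus} = 37/6 and p_{RxPlus} = 9.25.
q_{RxPlus} = 31 − 3·9.25 + 2·9.25 = 21.75.
Profit = (9.25 − 2)·21.75 = 157.6875.

157.6875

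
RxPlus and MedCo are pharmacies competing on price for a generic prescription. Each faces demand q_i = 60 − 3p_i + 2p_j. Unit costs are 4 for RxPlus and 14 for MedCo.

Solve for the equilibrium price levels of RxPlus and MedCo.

RxPlus's profit: π = (p_{RxPlus} − 4)(60 − 3p_{RxPlus} + 2p_{MedCo}).
∂π/∂p_{RxPlus} = 72 − 6p_{RxPlus} + 2p_{MedCo} = 0 ⇒ p_{RxPlus} = 12 + (1/3)p_{MedCo}.
Similarly p_{MedCo} = 17 + (1/3)p_{RxPlus}.
Substituting the second reaction function into the first: p_{RxPlus} = 12 + (1/3)(17 + (1/3)p_{RxPlus}), which gives (8/9)p_{RxPlus} = 53/3 ⇒ p_{RxPlus} = 19.875.
Then p_{MedCo} = 17 + (1/3)·19.875 = 23.625.

19.875, 23.625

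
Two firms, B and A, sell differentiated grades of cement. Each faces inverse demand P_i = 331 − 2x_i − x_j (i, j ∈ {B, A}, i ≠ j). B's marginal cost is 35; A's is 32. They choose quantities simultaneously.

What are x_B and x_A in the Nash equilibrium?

59, 60

Firm B's profit: π = x_B(331 − 2x_B − x_A) − 35x_B.
∂π/∂x_B = 296 − 4x_B − x_A = 0 ⇒ x_B = 74 − 0.25x_A.
Similarly x_A = 74.75 − 0.25x_B.
Solving the two reaction functions simultaneously: (1 − (−0.25)(−0.25))x_B = 74 − 0.25·74.75, so 0.9375x_B = 55.3125 and x_B = 59.
Then x_A = 74.75 − 0.25·59 = 60.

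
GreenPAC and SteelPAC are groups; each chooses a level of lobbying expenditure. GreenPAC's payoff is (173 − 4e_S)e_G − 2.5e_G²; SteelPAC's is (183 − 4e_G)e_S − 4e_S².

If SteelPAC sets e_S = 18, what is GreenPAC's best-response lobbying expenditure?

Expanding GreenPAC's payoff: 173e_G − 4e_Se_G − 2.5e_G².
∂π/∂e_G = 173 − 4e_S − 5e_G = 0, so e_G = 34.6 − 0.8e_S.
At e_S = 18: e_G = 34.6 − 0.8·18 = 20.2.

20.2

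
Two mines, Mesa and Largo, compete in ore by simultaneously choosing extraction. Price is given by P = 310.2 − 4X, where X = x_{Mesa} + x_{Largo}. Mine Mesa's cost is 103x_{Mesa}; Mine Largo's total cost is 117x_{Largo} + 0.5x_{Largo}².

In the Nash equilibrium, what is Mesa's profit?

Mine Mesa's profit: π = x_{Mesa}(310.2 − 4(x_{Mesa} + x_{Largo})) − 103x_{Mesa}.
∂π/∂x_{Mesa} = 207.2 − 8x_{Mesa} − 4x_{Largo} = 0, so x_{Mesa} = 25.9 − 0.5x_{Largo}.
For Largo: ∂π/∂x_{Largo} = 193.2 − 9x_{Largo} − 4x_{Mesa} = 0 ⇒ x_{Largo} = 322/15 − (4/9)x_{Mesa}.
Solving the two reaction functions simultaneously: (1 − (−0.5)(−4/9))x_{Mesa} = 25.9 − 0.5·(322/15), so (7/9)x_{Mesa} = 91/6 and x_{Mesa} = 19.5.
Then x_{Largo} = 322/15 − (4/9)·19.5 = 12.8.
Price P = 310.2 − 4·32.3 = 181.
Mesa's profit: (181 − 103)·19.5 = 1521.

1521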